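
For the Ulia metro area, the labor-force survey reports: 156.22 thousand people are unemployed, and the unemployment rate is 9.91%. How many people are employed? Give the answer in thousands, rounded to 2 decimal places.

About 1,420.17 thousand are employed.

Labor force = U / u = 156.22 / 0.0991 ≈ 1,576.39 thousand.
Employed = labor force − unemployed = 1,576.39 − 156.22 = 1,420.17 thousand.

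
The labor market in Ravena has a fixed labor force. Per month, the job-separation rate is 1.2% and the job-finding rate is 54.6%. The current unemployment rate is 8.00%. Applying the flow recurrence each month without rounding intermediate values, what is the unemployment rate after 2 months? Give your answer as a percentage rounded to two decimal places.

With a fixed labor force, u_{t+1} = u_t + s·(1−u_t) − f·u_t = u_t·(1−s−f) + s.
Here 1−s−f = 0.442 and s = 0.012.
u_1 = 0.080000 × 0.442 + 0.012 = 0.047360.
u_2 = 0.047360 × 0.442 + 0.012 = 0.032933.

Unemployment rate after two months ≈ 3.29%.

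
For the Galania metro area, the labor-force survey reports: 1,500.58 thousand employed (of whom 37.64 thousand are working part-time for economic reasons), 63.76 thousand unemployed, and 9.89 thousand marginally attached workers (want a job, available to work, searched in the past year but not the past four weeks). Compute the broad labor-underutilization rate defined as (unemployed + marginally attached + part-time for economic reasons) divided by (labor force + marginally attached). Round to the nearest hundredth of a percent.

Labor force = 1,500.58 + 63.76 = 1,564.34 thousand.
Numerator = 63.76 + 9.89 + 37.64 = 111.29 thousand.
Denominator = 1,564.34 + 9.89 = 1,574.23 thousand.
Broad rate = 111.29 / 1,574.23 = 7.07%.

Broad underutilization rate ≈ 7.07%.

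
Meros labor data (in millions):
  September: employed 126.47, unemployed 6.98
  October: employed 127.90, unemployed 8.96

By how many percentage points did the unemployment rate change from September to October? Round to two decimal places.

The unemployment rate changed by +1.32 percentage points.

September: labor force = 126.47 + 6.98 = 133.45; u = 6.98/133.45 = 5.23%.
October: labor force = 127.90 + 8.96 = 136.86; u = 8.96/136.86 = 6.55%.
Change = 6.55% − 5.23% = +1.32 pp.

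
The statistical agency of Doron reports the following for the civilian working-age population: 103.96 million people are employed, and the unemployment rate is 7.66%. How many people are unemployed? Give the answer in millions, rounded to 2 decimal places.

Let U be the number unemployed. The labor force is E + U, and U/(E+U) = 0.0766.
So U = 0.0766 × 103.96 / (1 − 0.0766) = 7.9633 / 0.9234 ≈ 8.62 million.

About 8.62 million are unemployed.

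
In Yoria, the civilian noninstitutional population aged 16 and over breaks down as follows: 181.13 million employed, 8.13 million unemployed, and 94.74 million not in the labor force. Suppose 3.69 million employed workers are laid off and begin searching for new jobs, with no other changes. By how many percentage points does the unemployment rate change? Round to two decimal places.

The unemployment rate changes by +1.95 percentage points.

Initially, labor force = 181.13 + 8.13 = 189.26 million, so u = 8.13/189.26 = 4.30%.
After the change, employed falls and unemployed rises by 3.69; labor force unchanged → E = 177.44, U = 11.82, labor force = 189.26 million.
New unemployment rate = 11.82 / 189.26 = 6.25%.
Change = 6.25% − 4.30% = +1.95 percentage points.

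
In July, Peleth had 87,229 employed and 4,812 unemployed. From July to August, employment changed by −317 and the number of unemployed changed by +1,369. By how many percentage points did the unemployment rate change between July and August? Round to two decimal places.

July: labor force = 87,229 + 4,812 = 92,041; u = 4,812/92,041 = 5.23%.
August: labor force = 86,912 + 6,181 = 93,093; u = 6,181/93,093 = 6.64%.
Change = 6.64% − 5.23% = +1.41 pp.

The unemployment rate changed by +1.41 percentage points.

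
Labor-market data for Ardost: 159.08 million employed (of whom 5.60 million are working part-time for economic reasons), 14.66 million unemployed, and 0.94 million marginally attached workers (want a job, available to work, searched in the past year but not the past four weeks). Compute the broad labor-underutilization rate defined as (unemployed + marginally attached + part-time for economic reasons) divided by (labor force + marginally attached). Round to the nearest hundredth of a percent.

Labor force = 159.08 + 14.66 = 173.74 million.
Numerator = 14.66 + 0.94 + 5.60 = 21.20 million.
Denominator = 173.74 + 0.94 = 174.68 million.
Broad rate = 21.20 / 174.68 = 12.14%.

Broad underutilization rate ≈ 12.14%.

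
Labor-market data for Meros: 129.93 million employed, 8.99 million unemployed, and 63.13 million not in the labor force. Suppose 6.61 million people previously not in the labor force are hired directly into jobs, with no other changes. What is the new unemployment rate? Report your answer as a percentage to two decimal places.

New unemployment rate ≈ 6.18%.

Initially, labor force = 129.93 + 8.99 = 138.92 million, so u = 8.99/138.92 = 6.47%.
After the change, employed and labor force both rise by 6.61; unemployed unchanged → E = 136.54, U = 8.99, labor force = 145.53 million.
New unemployment rate = 8.99 / 145.53 = 6.18%.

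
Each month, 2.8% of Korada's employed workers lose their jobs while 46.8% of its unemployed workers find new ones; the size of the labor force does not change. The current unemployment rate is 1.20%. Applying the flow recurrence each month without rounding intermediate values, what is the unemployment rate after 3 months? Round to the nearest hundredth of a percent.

Unemployment rate after three months ≈ 5.08%.

With a fixed labor force, u_{t+1} = u_t + s·(1−u_t) − f·u_t = u_t·(1−s−f) + s.
Here 1−s−f = 0.504 and s = 0.028.
u_1 = 0.012000 × 0.504 + 0.028 = 0.034048.
u_2 = 0.034048 × 0.504 + 0.028 = 0.045160.
u_3 = 0.045160 × 0.504 + 0.028 = 0.050761.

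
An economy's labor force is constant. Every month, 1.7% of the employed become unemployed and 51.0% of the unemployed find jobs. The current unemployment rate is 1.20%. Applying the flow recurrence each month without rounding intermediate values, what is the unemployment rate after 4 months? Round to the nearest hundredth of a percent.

With a fixed labor force, u_{t+1} = u_t + s·(1−u_t) − f·u_t = u_t·(1−s−f) + s.
Here 1−s−f = 0.473 and s = 0.017.
u_1 = 0.012000 × 0.473 + 0.017 = 0.022676.
u_2 = 0.022676 × 0.473 + 0.017 = 0.027726.
u_3 = 0.027726 × 0.473 + 0.017 = 0.030114.
u_4 = 0.030114 × 0.473 + 0.017 = 0.031244.

Unemployment rate after four months ≈ 3.12%.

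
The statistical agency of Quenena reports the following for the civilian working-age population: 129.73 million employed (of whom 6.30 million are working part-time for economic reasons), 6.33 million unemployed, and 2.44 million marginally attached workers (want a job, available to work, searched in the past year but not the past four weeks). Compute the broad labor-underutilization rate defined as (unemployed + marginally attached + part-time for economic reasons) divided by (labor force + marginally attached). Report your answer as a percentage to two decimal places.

Broad underutilization rate ≈ 10.88%.

Labor force = 129.73 + 6.33 = 136.06 million.
Numerator = 6.33 + 2.44 + 6.30 = 15.07 million.
Denominator = 136.06 + 2.44 = 138.50 million.
Broad rate = 15.07 / 138.50 = 10.88%.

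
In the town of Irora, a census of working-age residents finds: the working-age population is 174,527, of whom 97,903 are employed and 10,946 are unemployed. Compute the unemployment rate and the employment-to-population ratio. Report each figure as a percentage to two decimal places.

Labor force = employed + unemployed = 97,903 + 10,946 = 108,849.
Unemployment rate = 10,946 / 108,849 = 10.06%.
Employment-population ratio = 97,903 / 174,527 = 56.10%.

Unemployment rate ≈ 10.06%; employment-population ratio ≈ 56.10%.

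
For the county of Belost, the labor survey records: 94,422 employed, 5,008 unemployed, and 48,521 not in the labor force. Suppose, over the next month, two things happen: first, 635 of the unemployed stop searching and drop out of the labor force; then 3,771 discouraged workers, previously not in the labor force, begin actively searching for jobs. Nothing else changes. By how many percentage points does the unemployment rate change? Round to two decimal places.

Initially, labor force = 94,422 + 5,008 = 99,430, so u = 5,008/99,430 = 5.04%.
After the first change, unemployed and labor force both fall by 635 → E = 94,422, U = 4,373, labor force = 98,795.
After the second change, unemployed and labor force both rise by 3,771 → E = 94,422, U = 8,144, labor force = 102,566.
New unemployment rate = 8,144 / 102,566 = 7.94%.
Change = 7.94% − 5.04% = +2.90 percentage points.

The unemployment rate changes by +2.90 percentage points.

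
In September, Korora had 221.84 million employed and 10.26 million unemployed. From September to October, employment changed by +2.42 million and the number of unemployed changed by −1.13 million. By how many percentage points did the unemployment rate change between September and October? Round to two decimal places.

September: labor force = 221.84 + 10.26 = 232.10; u = 10.26/232.10 = 4.42%.
October: labor force = 224.26 + 9.13 = 233.39; u = 9.13/233.39 = 3.91%.
Change = 3.91% − 4.42% = −0.51 pp.

The unemployment rate changed by −0.51 percentage points.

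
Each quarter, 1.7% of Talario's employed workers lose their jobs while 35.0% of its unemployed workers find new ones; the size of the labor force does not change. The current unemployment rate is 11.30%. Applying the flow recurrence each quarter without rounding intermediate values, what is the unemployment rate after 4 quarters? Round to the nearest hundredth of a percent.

Unemployment rate after four quarters ≈ 5.70%.

With a fixed labor force, u_{t+1} = u_t + s·(1−u_t) − f·u_t = u_t·(1−s−f) + s.
Here 1−s−f = 0.633 and s = 0.017.
u_1 = 0.113000 × 0.633 + 0.017 = 0.088529.
u_2 = 0.088529 × 0.633 + 0.017 = 0.073039.
u_3 = 0.073039 × 0.633 + 0.017 = 0.063234.
u_4 = 0.063234 × 0.633 + 0.017 = 0.057027.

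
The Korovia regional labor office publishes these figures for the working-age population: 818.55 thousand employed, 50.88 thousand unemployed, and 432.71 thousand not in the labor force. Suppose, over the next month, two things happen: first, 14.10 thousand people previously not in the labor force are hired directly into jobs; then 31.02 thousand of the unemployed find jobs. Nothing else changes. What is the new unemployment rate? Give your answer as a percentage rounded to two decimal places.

Initially, labor force = 818.55 + 50.88 = 869.43 thousand, so u = 50.88/869.43 = 5.85%.
After the first change, employed and labor force both rise by 14.10; unemployed unchanged → E = 832.65, U = 50.88, labor force = 883.53 thousand.
After the second change, unemployed falls and employed rises by 31.02; labor force unchanged → E = 863.67, U = 19.86, labor force = 883.53 thousand.
New unemployment rate = 19.86 / 883.53 = 2.25%.

New unemployment rate ≈ 2.25%.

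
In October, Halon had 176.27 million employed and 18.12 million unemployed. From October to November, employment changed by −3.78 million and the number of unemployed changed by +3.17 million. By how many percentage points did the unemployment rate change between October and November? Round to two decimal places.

October: labor force = 176.27 + 18.12 = 194.39; u = 18.12/194.39 = 9.32%.
November: labor force = 172.49 + 21.29 = 193.78; u = 21.29/193.78 = 10.99%.
Change = 10.99% − 9.32% = +1.67 pp.

The unemployment rate changed by +1.67 percentage points.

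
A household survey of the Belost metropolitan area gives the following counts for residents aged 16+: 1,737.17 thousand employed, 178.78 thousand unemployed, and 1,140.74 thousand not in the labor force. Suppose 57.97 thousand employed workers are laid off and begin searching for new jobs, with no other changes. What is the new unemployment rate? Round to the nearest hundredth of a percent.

Initially, labor force = 1,737.17 + 178.78 = 1,915.95 thousand, so u = 178.78/1,915.95 = 9.33%.
After the change, employed falls and unemployed rises by 57.97; labor force unchanged → E = 1,679.20, U = 236.75, labor force = 1,915.95 thousand.
New unemployment rate = 236.75 / 1,915.95 = 12.36%.

New unemployment rate ≈ 12.36%.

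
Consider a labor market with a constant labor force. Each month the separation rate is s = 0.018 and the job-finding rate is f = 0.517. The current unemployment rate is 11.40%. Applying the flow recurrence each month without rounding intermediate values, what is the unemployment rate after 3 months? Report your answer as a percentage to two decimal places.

Unemployment rate after three months ≈ 4.17%.

With a fixed labor force, u_{t+1} = u_t + s·(1−u_t) − f·u_t = u_t·(1−s−f) + s.
Here 1−s−f = 0.465 and s = 0.018.
u_1 = 0.114000 × 0.465 + 0.018 = 0.071010.
u_2 = 0.071010 × 0.465 + 0.018 = 0.051020.
u_3 = 0.051020 × 0.465 + 0.018 = 0.041724.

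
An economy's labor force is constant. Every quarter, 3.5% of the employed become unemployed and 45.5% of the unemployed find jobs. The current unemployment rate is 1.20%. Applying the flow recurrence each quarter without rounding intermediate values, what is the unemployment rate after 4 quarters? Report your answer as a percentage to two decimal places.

Unemployment rate after four quarters ≈ 6.74%.

With a fixed labor force, u_{t+1} = u_t + s·(1−u_t) − f·u_t = u_t·(1−s−f) + s.
Here 1−s−f = 0.510 and s = 0.035.
u_1 = 0.012000 × 0.510 + 0.035 = 0.041120.
u_2 = 0.041120 × 0.510 + 0.035 = 0.055971.
u_3 = 0.055971 × 0.510 + 0.035 = 0.063545.
u_4 = 0.063545 × 0.510 + 0.035 = 0.067408.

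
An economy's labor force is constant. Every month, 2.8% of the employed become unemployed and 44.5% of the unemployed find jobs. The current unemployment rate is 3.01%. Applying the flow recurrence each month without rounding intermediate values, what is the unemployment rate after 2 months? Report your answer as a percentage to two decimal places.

With a fixed labor force, u_{t+1} = u_t + s·(1−u_t) − f·u_t = u_t·(1−s−f) + s.
Here 1−s−f = 0.527 and s = 0.028.
u_1 = 0.030100 × 0.527 + 0.028 = 0.043863.
u_2 = 0.043863 × 0.527 + 0.028 = 0.051116.

Unemployment rate after two months ≈ 5.11%.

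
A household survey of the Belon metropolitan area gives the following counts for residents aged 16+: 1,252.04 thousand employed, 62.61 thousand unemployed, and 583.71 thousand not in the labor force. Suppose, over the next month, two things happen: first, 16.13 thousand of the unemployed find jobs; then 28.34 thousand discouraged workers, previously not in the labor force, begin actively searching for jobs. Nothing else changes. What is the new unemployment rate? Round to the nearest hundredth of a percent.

New unemployment rate ≈ 5.57%.

Initially, labor force = 1,252.04 + 62.61 = 1,314.65 thousand, so u = 62.61/1,314.65 = 4.76%.
After the first change, unemployed falls and employed rises by 16.13; labor force unchanged → E = 1,268.17, U = 46.48, labor force = 1,314.65 thousand.
After the second change, unemployed and labor force both rise by 28.34 → E = 1,268.17, U = 74.82, labor force = 1,342.99 thousand.
New unemployment rate = 74.82 / 1,342.99 = 5.57%.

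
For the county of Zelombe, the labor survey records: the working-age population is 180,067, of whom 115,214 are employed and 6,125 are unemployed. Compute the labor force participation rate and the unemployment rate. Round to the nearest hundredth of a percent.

Labor force = employed + unemployed = 115,214 + 6,125 = 121,339.
Unemployment rate = 6,125 / 121,339 = 5.05%.
Labor force participation rate = 121,339 / 180,067 = 67.39%.

Labor force participation rate ≈ 67.39%; unemployment rate ≈ 5.05%.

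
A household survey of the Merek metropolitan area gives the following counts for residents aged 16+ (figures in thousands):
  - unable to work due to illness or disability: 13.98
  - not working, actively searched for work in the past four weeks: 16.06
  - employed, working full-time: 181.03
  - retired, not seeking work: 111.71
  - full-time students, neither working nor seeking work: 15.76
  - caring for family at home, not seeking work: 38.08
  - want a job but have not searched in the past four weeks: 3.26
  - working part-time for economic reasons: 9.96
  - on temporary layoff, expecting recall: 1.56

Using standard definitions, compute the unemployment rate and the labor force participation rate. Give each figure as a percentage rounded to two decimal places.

Unemployment rate ≈ 8.45%; labor force participation rate ≈ 53.30%.

Employed = 181.03 + 9.96 = 190.99 thousand (anyone who worked, including part-time for economic reasons, counts as employed).
Unemployed = 16.06 + 1.56 = 17.62 thousand (jobless and actively searching, or on temporary layoff).
Labor force = 190.99 + 17.62 = 208.61 thousand.
Not in labor force = 13.98 + 111.71 + 15.76 + 38.08 + 3.26 = 182.79 thousand (those not working and not actively searching are outside the labor force — including those who want a job but have given up searching).
Civilian working-age population = 208.61 + 182.79 = 391.40 thousand.
Unemployment rate = 17.62 / 208.61 = 8.45%.
Labor force participation rate = 208.61 / 391.40 = 53.30%.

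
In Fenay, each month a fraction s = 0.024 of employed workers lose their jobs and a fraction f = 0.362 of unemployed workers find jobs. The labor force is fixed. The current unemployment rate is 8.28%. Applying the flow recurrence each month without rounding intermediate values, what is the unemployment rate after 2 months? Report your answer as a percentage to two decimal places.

Unemployment rate after two months ≈ 7.00%.

With a fixed labor force, u_{t+1} = u_t + s·(1−u_t) − f·u_t = u_t·(1−s−f) + s.
Here 1−s−f = 0.614 and s = 0.024.
u_1 = 0.082800 × 0.614 + 0.024 = 0.074839.
u_2 = 0.074839 × 0.614 + 0.024 = 0.069951.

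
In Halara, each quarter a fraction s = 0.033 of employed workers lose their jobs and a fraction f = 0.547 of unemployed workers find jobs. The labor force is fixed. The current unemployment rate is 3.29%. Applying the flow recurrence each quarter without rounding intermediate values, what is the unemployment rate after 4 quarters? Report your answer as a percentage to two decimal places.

Unemployment rate after four quarters ≈ 5.61%.

With a fixed labor force, u_{t+1} = u_t + s·(1−u_t) − f·u_t = u_t·(1−s−f) + s.
Here 1−s−f = 0.420 and s = 0.033.
u_1 = 0.032900 × 0.420 + 0.033 = 0.046818.
u_2 = 0.046818 × 0.420 + 0.033 = 0.052664.
u_3 = 0.052664 × 0.420 + 0.033 = 0.055119.
u_4 = 0.055119 × 0.420 + 0.033 = 0.056150.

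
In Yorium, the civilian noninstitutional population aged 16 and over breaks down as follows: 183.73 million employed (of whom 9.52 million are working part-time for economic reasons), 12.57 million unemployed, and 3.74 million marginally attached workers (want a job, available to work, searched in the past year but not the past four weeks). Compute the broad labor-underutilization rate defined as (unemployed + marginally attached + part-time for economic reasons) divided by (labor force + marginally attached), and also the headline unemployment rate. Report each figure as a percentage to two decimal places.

Broad underutilization rate ≈ 12.91%; headline unemployment rate ≈ 6.40%.

Labor force = 183.73 + 12.57 = 196.30 million.
Numerator = 12.57 + 3.74 + 9.52 = 25.83 million.
Denominator = 196.30 + 3.74 = 200.04 million.
Broad rate = 25.83 / 200.04 = 12.91%.
Headline unemployment rate = 12.57 / 196.30 = 6.40%.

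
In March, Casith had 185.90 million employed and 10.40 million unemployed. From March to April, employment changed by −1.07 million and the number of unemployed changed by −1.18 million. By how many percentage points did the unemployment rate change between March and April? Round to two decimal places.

March: labor force = 185.90 + 10.40 = 196.30; u = 10.40/196.30 = 5.30%.
April: labor force = 184.83 + 9.22 = 194.05; u = 9.22/194.05 = 4.75%.
Change = 4.75% − 5.30% = −0.55 pp.

The unemployment rate changed by −0.55 percentage points.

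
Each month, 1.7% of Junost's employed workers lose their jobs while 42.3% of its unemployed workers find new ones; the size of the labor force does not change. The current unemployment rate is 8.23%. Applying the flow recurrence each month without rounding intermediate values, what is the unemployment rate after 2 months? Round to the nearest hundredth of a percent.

Unemployment rate after two months ≈ 5.23%.

With a fixed labor force, u_{t+1} = u_t + s·(1−u_t) − f·u_t = u_t·(1−s−f) + s.
Here 1−s−f = 0.560 and s = 0.017.
u_1 = 0.082300 × 0.560 + 0.017 = 0.063088.
u_2 = 0.063088 × 0.560 + 0.017 = 0.052329.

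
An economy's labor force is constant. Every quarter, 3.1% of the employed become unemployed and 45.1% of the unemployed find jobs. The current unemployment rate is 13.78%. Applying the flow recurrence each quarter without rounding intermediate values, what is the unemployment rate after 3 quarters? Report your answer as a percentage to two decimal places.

With a fixed labor force, u_{t+1} = u_t + s·(1−u_t) − f·u_t = u_t·(1−s−f) + s.
Here 1−s−f = 0.518 and s = 0.031.
u_1 = 0.137800 × 0.518 + 0.031 = 0.102380.
u_2 = 0.102380 × 0.518 + 0.031 = 0.084033.
u_3 = 0.084033 × 0.518 + 0.031 = 0.074529.

Unemployment rate after three quarters ≈ 7.45%.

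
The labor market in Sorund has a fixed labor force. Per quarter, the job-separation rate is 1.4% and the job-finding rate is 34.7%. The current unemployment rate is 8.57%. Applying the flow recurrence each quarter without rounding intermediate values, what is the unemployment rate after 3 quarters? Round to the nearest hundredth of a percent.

Unemployment rate after three quarters ≈ 5.10%.

With a fixed labor force, u_{t+1} = u_t + s·(1−u_t) − f·u_t = u_t·(1−s−f) + s.
Here 1−s−f = 0.639 and s = 0.014.
u_1 = 0.085700 × 0.639 + 0.014 = 0.068762.
u_2 = 0.068762 × 0.639 + 0.014 = 0.057939.
u_3 = 0.057939 × 0.639 + 0.014 = 0.051023.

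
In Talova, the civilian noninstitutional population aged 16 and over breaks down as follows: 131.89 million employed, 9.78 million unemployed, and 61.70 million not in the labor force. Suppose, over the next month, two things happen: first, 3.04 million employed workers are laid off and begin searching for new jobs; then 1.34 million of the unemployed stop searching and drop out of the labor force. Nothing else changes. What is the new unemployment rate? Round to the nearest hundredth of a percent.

New unemployment rate ≈ 8.18%.

Initially, labor force = 131.89 + 9.78 = 141.67 million, so u = 9.78/141.67 = 6.90%.
After the first change, employed falls and unemployed rises by 3.04; labor force unchanged → E = 128.85, U = 12.82, labor force = 141.67 million.
After the second change, unemployed and labor force both fall by 1.34 → E = 128.85, U = 11.48, labor force = 140.33 million.
New unemployment rate = 11.48 / 140.33 = 8.18%.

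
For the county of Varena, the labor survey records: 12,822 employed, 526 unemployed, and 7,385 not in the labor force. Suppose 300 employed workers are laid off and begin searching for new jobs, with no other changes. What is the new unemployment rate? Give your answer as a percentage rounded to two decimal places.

Initially, labor force = 12,822 + 526 = 13,348, so u = 526/13,348 = 3.94%.
After the change, employed falls and unemployed rises by 300; labor force unchanged → E = 12,522, U = 826, labor force = 13,348.
New unemployment rate = 826 / 13,348 = 6.19%.

New unemployment rate ≈ 6.19%.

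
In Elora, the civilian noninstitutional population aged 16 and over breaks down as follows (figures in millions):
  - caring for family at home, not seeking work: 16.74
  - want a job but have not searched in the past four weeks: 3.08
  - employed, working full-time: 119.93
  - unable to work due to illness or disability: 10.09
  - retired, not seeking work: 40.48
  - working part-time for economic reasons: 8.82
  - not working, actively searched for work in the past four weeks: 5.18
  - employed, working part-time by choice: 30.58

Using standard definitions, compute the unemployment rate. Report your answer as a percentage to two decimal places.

Unemployment rate ≈ 3.15%.

Employed = 119.93 + 8.82 + 30.58 = 159.33 million (anyone who worked, including part-time for economic reasons, counts as employed).
Unemployed = 5.18 million.
Labor force = 159.33 + 5.18 = 164.51 million.
Unemployment rate = 5.18 / 164.51 = 3.15%.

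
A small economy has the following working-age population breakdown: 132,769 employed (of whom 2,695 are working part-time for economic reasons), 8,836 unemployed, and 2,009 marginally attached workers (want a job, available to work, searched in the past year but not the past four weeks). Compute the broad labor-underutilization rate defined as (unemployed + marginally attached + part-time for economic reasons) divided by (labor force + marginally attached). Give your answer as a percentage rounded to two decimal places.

Labor force = 132,769 + 8,836 = 141,605.
Numerator = 8,836 + 2,009 + 2,695 = 13,540.
Denominator = 141,605 + 2,009 = 143,614.
Broad rate = 13,540 / 143,614 = 9.43%.

Broad underutilization rate ≈ 9.43%.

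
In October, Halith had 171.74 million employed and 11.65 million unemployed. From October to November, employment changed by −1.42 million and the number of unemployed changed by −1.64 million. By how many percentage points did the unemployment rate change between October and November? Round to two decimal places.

October: labor force = 171.74 + 11.65 = 183.39; u = 11.65/183.39 = 6.35%.
November: labor force = 170.32 + 10.01 = 180.33; u = 10.01/180.33 = 5.55%.
Change = 5.55% − 6.35% = −0.80 pp.

The unemployment rate changed by −0.80 percentage points.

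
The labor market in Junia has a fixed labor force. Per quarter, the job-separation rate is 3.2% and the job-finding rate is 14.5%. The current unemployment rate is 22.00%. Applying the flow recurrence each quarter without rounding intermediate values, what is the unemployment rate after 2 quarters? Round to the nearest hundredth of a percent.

With a fixed labor force, u_{t+1} = u_t + s·(1−u_t) − f·u_t = u_t·(1−s−f) + s.
Here 1−s−f = 0.823 and s = 0.032.
u_1 = 0.220000 × 0.823 + 0.032 = 0.213060.
u_2 = 0.213060 × 0.823 + 0.032 = 0.207348.

Unemployment rate after two quarters ≈ 20.73%.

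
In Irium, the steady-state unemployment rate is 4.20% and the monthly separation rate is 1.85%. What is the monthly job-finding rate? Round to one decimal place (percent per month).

Job-finding rate ≈ 42.2% per month.

From u* = s/(s+f): f = s·(1−u)/u.
f = 1.85 × (1 − 0.0420) / 0.0420 = 1.7723 / 0.0420 ≈ 42.2% per month.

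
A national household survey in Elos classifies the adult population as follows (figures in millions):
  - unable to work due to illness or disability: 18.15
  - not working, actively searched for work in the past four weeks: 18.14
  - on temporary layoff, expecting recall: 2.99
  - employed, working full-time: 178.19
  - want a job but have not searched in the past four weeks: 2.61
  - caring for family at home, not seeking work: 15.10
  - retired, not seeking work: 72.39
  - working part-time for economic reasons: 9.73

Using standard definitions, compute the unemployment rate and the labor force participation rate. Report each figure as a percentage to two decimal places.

Employed = 178.19 + 9.73 = 187.92 million (anyone who worked, including part-time for economic reasons, counts as employed).
Unemployed = 18.14 + 2.99 = 21.13 million (jobless and actively searching, or on temporary layoff).
Labor force = 187.92 + 21.13 = 209.05 million.
Not in labor force = 18.15 + 2.61 + 15.10 + 72.39 = 108.25 million (those not working and not actively searching are outside the labor force — including those who want a job but have given up searching).
Civilian working-age population = 209.05 + 108.25 = 317.30 million.
Unemployment rate = 21.13 / 209.05 = 10.11%.
Labor force participation rate = 209.05 / 317.30 = 65.88%.

Unemployment rate ≈ 10.11%; labor force participation rate ≈ 65.88%.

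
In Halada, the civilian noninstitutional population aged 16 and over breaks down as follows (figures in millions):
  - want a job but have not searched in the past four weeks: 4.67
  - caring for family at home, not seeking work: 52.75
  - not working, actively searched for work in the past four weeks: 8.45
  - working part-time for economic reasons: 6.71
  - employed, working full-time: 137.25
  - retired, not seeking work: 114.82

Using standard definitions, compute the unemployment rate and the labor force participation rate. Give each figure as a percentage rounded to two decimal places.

Employed = 6.71 + 137.25 = 143.96 million (anyone who worked, including part-time for economic reasons, counts as employed).
Unemployed = 8.45 million.
Labor force = 143.96 + 8.45 = 152.41 million.
Not in labor force = 4.67 + 52.75 + 114.82 = 172.24 million (those not working and not actively searching are outside the labor force — including those who want a job but have given up searching).
Civilian working-age population = 152.41 + 172.24 = 324.65 million.
Unemployment rate = 8.45 / 152.41 = 5.54%.
Labor force participation rate = 152.41 / 324.65 = 46.95%.

Unemployment rate ≈ 5.54%; labor force participation rate ≈ 46.95%.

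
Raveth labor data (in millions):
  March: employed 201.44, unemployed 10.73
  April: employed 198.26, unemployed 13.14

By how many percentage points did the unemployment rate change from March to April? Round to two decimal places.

The unemployment rate changed by +1.16 percentage points.

March: labor force = 201.44 + 10.73 = 212.17; u = 10.73/212.17 = 5.06%.
April: labor force = 198.26 + 13.14 = 211.40; u = 13.14/211.40 = 6.22%.
Change = 6.22% − 5.06% = +1.16 pp.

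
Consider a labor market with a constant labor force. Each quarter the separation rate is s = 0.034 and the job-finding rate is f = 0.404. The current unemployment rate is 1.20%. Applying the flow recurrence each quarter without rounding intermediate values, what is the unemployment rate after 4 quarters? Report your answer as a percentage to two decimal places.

With a fixed labor force, u_{t+1} = u_t + s·(1−u_t) − f·u_t = u_t·(1−s−f) + s.
Here 1−s−f = 0.562 and s = 0.034.
u_1 = 0.012000 × 0.562 + 0.034 = 0.040744.
u_2 = 0.040744 × 0.562 + 0.034 = 0.056898.
u_3 = 0.056898 × 0.562 + 0.034 = 0.065977.
u_4 = 0.065977 × 0.562 + 0.034 = 0.071079.

Unemployment rate after four quarters ≈ 7.11%.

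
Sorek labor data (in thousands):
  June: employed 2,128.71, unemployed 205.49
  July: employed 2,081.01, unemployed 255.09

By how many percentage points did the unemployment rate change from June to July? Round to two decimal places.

June: labor force = 2,128.71 + 205.49 = 2,334.20; u = 205.49/2,334.20 = 8.80%.
July: labor force = 2,081.01 + 255.09 = 2,336.10; u = 255.09/2,336.10 = 10.92%.
Change = 10.92% − 8.80% = +2.12 pp.

The unemployment rate changed by +2.12 percentage points.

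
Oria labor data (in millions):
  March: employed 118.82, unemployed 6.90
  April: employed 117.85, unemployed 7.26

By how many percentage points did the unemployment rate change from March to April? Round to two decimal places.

The unemployment rate changed by +0.31 percentage points.

March: labor force = 118.82 + 6.90 = 125.72; u = 6.90/125.72 = 5.49%.
April: labor force = 117.85 + 7.26 = 125.11; u = 7.26/125.11 = 5.80%.
Change = 5.80% − 5.49% = +0.31 pp.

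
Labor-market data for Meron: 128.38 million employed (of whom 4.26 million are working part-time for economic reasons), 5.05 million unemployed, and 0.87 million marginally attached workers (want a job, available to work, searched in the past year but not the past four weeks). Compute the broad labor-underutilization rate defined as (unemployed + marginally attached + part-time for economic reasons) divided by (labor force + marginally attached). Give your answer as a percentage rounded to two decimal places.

Broad underutilization rate ≈ 7.58%.

Labor force = 128.38 + 5.05 = 133.43 million.
Numerator = 5.05 + 0.87 + 4.26 = 10.18 million.
Denominator = 133.43 + 0.87 = 134.30 million.
Broad rate = 10.18 / 134.30 = 7.58%.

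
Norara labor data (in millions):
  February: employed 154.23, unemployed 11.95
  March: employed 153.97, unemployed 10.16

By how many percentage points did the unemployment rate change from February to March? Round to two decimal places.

February: labor force = 154.23 + 11.95 = 166.18; u = 11.95/166.18 = 7.19%.
March: labor force = 153.97 + 10.16 = 164.13; u = 10.16/164.13 = 6.19%.
Change = 6.19% − 7.19% = −1.00 pp.

The unemployment rate changed by −1.00 percentage points.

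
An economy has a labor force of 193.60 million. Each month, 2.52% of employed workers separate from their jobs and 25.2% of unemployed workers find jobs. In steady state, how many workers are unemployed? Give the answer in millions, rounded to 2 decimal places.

About 17.60 million are unemployed in steady state.

Steady-state unemployment rate u* = s/(s+f) = 2.52/(2.52+25.2) = 0.090909.
Unemployed = u* × labor force = 0.090909 × 193.60 ≈ 17.60 million.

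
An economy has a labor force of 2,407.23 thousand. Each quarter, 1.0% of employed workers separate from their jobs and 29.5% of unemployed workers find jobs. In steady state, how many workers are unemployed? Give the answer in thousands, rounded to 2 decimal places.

Steady-state unemployment rate u* = s/(s+f) = 1.0/(1.0+29.5) = 0.032787.
Unemployed = u* × labor force = 0.032787 × 2,407.23 ≈ 78.93 thousand.

About 78.93 thousand are unemployed in steady state.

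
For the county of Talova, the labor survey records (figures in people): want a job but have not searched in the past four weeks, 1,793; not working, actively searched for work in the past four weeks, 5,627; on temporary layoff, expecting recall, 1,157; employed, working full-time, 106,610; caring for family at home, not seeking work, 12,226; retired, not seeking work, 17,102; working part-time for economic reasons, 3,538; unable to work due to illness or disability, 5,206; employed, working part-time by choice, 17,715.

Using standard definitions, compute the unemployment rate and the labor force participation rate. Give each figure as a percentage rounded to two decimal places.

Employed = 106,610 + 3,538 + 17,715 = 127,863 (anyone who worked, including part-time for economic reasons, counts as employed).
Unemployed = 5,627 + 1,157 = 6,784 (jobless and actively searching, or on temporary layoff).
Labor force = 127,863 + 6,784 = 134,647.
Not in labor force = 1,793 + 12,226 + 17,102 + 5,206 = 36,327 (those not working and not actively searching are outside the labor force — including those who want a job but have given up searching).
Civilian working-age population = 134,647 + 36,327 = 170,974.
Unemployment rate = 6,784 / 134,647 = 5.04%.
Labor force participation rate = 134,647 / 170,974 = 78.75%.

Unemployment rate ≈ 5.04%; labor force participation rate ≈ 78.75%.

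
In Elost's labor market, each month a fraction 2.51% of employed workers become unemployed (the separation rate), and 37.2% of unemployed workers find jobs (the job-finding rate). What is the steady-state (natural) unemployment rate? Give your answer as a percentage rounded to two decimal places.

Steady-state unemployment rate ≈ 6.32%.

At steady state the flows balance: s·E = f·U, so U/(E+U) = s/(s+f).
u* = 2.51 / (2.51 + 37.2) = 2.51 / 39.71 = 6.32%.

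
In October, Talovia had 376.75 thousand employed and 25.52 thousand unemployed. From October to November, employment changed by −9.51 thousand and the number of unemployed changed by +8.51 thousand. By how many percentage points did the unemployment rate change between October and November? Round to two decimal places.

October: labor force = 376.75 + 25.52 = 402.27; u = 25.52/402.27 = 6.34%.
November: labor force = 367.24 + 34.03 = 401.27; u = 34.03/401.27 = 8.48%.
Change = 8.48% − 6.34% = +2.14 pp.

The unemployment rate changed by +2.14 percentage points.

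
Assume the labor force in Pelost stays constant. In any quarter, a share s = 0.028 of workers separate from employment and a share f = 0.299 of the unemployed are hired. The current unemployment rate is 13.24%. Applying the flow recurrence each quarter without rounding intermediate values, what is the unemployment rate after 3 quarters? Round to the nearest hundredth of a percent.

Unemployment rate after three quarters ≈ 9.99%.

With a fixed labor force, u_{t+1} = u_t + s·(1−u_t) − f·u_t = u_t·(1−s−f) + s.
Here 1−s−f = 0.673 and s = 0.028.
u_1 = 0.132400 × 0.673 + 0.028 = 0.117105.
u_2 = 0.117105 × 0.673 + 0.028 = 0.106812.
u_3 = 0.106812 × 0.673 + 0.028 = 0.099884.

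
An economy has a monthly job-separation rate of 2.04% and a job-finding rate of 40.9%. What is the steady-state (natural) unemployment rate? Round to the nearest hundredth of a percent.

Steady-state unemployment rate ≈ 4.75%.

At steady state the flows balance: s·E = f·U, so U/(E+U) = s/(s+f).
u* = 2.04 / (2.04 + 40.9) = 2.04 / 42.94 = 4.75%.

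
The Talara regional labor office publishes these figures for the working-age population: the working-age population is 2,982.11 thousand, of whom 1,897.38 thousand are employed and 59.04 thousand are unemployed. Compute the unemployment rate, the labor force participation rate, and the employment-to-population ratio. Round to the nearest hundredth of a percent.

Unemployment rate ≈ 3.02%; labor force participation rate ≈ 65.61%; employment-population ratio ≈ 63.63%.

Labor force = employed + unemployed = 1,897.38 + 59.04 = 1,956.42 thousand.
Unemployment rate = 59.04 / 1,956.42 = 3.02%.
Labor force participation rate = 1,956.42 / 2,982.11 = 65.61%.
Employment-population ratio = 1,897.38 / 2,982.11 = 63.63%.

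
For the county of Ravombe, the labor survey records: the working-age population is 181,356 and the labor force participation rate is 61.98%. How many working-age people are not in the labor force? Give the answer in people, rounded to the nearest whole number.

About 68,952 are not in the labor force.

Share not in the labor force = 1 − 0.6198 = 0.3802.
Not in labor force = 0.3802 × 181,356 ≈ 68,952.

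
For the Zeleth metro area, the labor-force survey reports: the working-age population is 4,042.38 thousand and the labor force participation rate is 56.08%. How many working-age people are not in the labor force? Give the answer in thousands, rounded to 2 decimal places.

About 1,775.41 thousand are not in the labor force.

Share not in the labor force = 1 − 0.5608 = 0.4392.
Not in labor force = 0.4392 × 4,042.38 ≈ 1,775.41 thousand.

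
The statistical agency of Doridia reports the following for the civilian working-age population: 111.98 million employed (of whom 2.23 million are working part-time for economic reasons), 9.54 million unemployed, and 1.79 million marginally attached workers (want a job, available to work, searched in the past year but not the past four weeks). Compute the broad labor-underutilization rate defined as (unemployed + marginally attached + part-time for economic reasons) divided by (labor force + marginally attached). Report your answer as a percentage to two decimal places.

Labor force = 111.98 + 9.54 = 121.52 million.
Numerator = 9.54 + 1.79 + 2.23 = 13.56 million.
Denominator = 121.52 + 1.79 = 123.31 million.
Broad rate = 13.56 / 123.31 = 11.00%.

Broad underutilization rate ≈ 11.00%.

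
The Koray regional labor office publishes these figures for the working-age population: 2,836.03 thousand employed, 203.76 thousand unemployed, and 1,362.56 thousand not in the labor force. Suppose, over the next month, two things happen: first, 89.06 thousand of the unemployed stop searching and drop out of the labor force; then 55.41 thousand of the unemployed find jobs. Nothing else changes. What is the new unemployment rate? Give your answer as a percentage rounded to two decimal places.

New unemployment rate ≈ 2.01%.

Initially, labor force = 2,836.03 + 203.76 = 3,039.79 thousand, so u = 203.76/3,039.79 = 6.70%.
After the first change, unemployed and labor force both fall by 89.06 → E = 2,836.03, U = 114.70, labor force = 2,950.73 thousand.
After the second change, unemployed falls and employed rises by 55.41; labor force unchanged → E = 2,891.44, U = 59.29, labor force = 2,950.73 thousand.
New unemployment rate = 59.29 / 2,950.73 = 2.01%.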